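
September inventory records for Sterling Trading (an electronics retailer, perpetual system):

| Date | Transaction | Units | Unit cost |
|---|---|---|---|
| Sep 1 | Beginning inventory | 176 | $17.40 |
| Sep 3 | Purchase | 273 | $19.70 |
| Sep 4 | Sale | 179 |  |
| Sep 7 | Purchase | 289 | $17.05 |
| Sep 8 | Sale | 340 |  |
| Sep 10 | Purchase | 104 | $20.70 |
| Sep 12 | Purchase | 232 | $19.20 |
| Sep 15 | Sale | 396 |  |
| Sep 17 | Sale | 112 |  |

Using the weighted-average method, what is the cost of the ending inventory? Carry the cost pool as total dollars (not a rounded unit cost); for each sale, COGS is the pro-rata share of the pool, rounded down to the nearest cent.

After Sep 1: 176 on hand, pool $3,062.40 (≈ $17.4000 each)
After Sep 3: 449 on hand, pool $8,440.50 (≈ $18.7984 each)
Sep 4, sell 179: 179/449 × $8,440.50 → $3,364.92
After Sep 7: 559 on hand, pool $10,003.03 (≈ $17.8945 each)
Sep 8, sell 340: 340/559 × $10,003.03 → $6,084.13
After Sep 10: 323 on hand, pool $6,071.70 (≈ $18.7978 each)
After Sep 12: 555 on hand, pool $10,526.10 (≈ $18.9659 each)
Sep 15, sell 396: 396/555 × $10,526.10 → $7,510.51
Sep 17, sell 112: 112/159 × $3,015.59 → $2,124.18
Total COGS = $3,364.92 + $6,084.13 + $7,510.51 + $2,124.18 = $19,083.74
Ending inventory (cost pool remaining) = $891.41

Ending inventory = $891.41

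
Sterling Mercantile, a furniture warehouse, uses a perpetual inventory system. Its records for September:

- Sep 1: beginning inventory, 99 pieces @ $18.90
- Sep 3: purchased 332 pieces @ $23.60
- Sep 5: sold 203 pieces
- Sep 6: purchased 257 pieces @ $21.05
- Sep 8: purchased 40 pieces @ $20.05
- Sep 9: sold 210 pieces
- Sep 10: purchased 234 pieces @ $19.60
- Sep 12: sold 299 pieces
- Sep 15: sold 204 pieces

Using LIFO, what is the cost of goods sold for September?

Sep 5, 203 sold [LIFO — newest first]: 203 @ $23.60 = $4,790.80
Sep 9, 210 sold [LIFO — newest first]: 40 @ $20.05 + 170 @ $21.05 = $4,380.50
Sep 12, 299 sold [LIFO — newest first]: 234 @ $19.60 + 65 @ $21.05 = $5,954.65
Sep 15, 204 sold [LIFO — newest first]: 22 @ $21.05 + 129 @ $23.60 + 53 @ $18.90 = $4,509.20
Total COGS = $4,790.80 + $4,380.50 + $5,954.65 + $4,509.20 = $19,635.15
Ending inventory: 46 @ $18.90 = $869.40

COGS = $19,635.15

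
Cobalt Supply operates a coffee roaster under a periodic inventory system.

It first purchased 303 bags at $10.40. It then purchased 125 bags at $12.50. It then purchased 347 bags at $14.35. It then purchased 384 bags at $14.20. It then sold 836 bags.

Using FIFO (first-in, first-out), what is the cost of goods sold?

Sale 1 (836) [FIFO — oldest first]: 303 @ $10.40 + 125 @ $12.50 + 347 @ $14.35 + 61 @ $14.20 = $10,559.35
Ending inventory: 323 @ $14.20 = $4,586.60

COGS = $10,559.35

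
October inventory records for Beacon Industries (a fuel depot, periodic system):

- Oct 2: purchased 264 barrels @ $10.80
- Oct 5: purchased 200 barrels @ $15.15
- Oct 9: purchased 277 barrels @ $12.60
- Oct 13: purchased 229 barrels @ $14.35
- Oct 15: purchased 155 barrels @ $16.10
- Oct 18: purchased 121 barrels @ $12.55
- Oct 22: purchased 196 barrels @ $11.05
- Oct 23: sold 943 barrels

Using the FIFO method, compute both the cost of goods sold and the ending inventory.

COGS = $12,270.10; ending inventory = $6,567.30

Oct 23, 943 sold [FIFO — oldest first]: 264 @ $10.80 + 200 @ $15.15 + 277 @ $12.60 + 202 @ $14.35 = $12,270.10
Ending inventory: 27 @ $14.35 + 155 @ $16.10 + 121 @ $12.55 + 196 @ $11.05 = $6,567.30
Check: goods available $18,837.40 = COGS $12,270.10 + ending $6,567.30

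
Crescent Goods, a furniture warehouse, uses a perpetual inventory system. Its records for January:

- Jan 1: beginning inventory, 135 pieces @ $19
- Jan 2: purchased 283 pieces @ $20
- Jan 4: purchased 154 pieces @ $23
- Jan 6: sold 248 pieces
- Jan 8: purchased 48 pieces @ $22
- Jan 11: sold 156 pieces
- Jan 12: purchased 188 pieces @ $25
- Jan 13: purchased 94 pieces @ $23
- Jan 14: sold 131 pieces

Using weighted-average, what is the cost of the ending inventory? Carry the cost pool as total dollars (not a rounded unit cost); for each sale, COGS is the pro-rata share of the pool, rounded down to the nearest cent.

After Jan 1: 135 on hand, pool $2,565.00 (≈ $19.0000 each)
After Jan 2: 418 on hand, pool $8,225.00 (≈ $19.6770 each)
After Jan 4: 572 on hand, pool $11,767.00 (≈ $20.5717 each)
Jan 6, sell 248: 248/572 × $11,767.00 → $5,101.77
After Jan 8: 372 on hand, pool $7,721.23 (≈ $20.7560 each)
Jan 11, sell 156: 156/372 × $7,721.23 → $3,237.93
After Jan 12: 404 on hand, pool $9,183.30 (≈ $22.7309 each)
After Jan 13: 498 on hand, pool $11,345.30 (≈ $22.7817 each)
Jan 14, sell 131: 131/498 × $11,345.30 → $2,984.40
Total COGS = $5,101.77 + $3,237.93 + $2,984.40 = $11,324.10
Ending inventory (cost pool remaining) = $8,360.90

Ending inventory = $8,360.90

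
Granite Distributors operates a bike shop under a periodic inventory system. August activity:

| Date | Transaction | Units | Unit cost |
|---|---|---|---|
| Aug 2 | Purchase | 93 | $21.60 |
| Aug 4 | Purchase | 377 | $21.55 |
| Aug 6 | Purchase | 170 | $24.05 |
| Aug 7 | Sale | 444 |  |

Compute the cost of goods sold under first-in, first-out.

Aug 7, 444 sold [FIFO — oldest first]: 93 @ $21.60 + 351 @ $21.55 = $9,572.85
Ending inventory: 26 @ $21.55 + 170 @ $24.05 = $4,648.80
Check: goods available $14,221.65 = COGS $9,572.85 + ending $4,648.80

COGS = $9,572.85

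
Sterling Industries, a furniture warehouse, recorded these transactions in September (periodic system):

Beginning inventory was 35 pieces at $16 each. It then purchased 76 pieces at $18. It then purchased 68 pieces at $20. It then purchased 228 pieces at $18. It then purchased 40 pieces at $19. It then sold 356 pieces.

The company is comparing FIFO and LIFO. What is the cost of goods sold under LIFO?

COGS = $6,584

FIFO COGS: 35 @ $16 + 76 @ $18 + 68 @ $20 + 177 @ $18 = $6,474
LIFO COGS: 40 @ $19 + 228 @ $18 + 68 @ $20 + 20 @ $18 = $6,584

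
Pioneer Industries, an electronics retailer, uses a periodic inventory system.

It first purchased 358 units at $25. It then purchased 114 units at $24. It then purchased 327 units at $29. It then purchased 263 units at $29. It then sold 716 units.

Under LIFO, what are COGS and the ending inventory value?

Sale 1 (716) [LIFO — newest first]: 263 @ $29 + 327 @ $29 + 114 @ $24 + 12 @ $25 = $20,146
Ending inventory: 346 @ $25 = $8,650

COGS = $20,146; ending inventory = $8,650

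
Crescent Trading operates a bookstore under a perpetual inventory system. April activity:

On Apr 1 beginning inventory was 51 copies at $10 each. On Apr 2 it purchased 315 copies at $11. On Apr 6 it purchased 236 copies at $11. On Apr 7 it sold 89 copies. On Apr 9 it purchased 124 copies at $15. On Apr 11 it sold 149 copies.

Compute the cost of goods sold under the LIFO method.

COGS = $3,114

Apr 7, 89 sold [LIFO — newest first]: 89 @ $11 = $979
Apr 11, 149 sold [LIFO — newest first]: 124 @ $15 + 25 @ $11 = $2,135
Total COGS = $979 + $2,135 = $3,114
Ending inventory: 51 @ $10 + 315 @ $11 + 122 @ $11 = $5,317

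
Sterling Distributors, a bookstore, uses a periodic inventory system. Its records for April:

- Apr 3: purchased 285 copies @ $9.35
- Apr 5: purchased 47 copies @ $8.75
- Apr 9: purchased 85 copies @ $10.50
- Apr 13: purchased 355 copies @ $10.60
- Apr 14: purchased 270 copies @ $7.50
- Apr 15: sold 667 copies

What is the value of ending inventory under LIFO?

Apr 15, 667 sold [LIFO — newest first]: 270 @ $7.50 + 355 @ $10.60 + 42 @ $10.50 = $6,229.00
Ending inventory: 285 @ $9.35 + 47 @ $8.75 + 43 @ $10.50 = $3,527.50
Check: goods available $9,756.50 = COGS $6,229.00 + ending $3,527.50

Ending inventory = $3,527.50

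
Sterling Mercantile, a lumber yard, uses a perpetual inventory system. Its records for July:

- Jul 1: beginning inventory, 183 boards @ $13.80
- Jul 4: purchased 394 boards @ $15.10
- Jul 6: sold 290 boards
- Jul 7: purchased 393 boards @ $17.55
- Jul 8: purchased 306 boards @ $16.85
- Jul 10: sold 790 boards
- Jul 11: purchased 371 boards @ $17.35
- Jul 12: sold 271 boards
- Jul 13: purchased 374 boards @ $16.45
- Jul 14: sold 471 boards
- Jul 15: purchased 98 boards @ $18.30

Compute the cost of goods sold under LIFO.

COGS = $30,343.45

Jul 6, 290 sold [LIFO — newest first]: 290 @ $15.10 = $4,379.00
Jul 10, 790 sold [LIFO — newest first]: 306 @ $16.85 + 393 @ $17.55 + 91 @ $15.10 = $13,427.35
Jul 12, 271 sold [LIFO — newest first]: 271 @ $17.35 = $4,701.85
Jul 14, 471 sold [LIFO — newest first]: 374 @ $16.45 + 97 @ $17.35 = $7,835.25
Total COGS = $4,379.00 + $13,427.35 + $4,701.85 + $7,835.25 = $30,343.45
Ending inventory: 183 @ $13.80 + 13 @ $15.10 + 3 @ $17.35 + 98 @ $18.30 = $4,567.15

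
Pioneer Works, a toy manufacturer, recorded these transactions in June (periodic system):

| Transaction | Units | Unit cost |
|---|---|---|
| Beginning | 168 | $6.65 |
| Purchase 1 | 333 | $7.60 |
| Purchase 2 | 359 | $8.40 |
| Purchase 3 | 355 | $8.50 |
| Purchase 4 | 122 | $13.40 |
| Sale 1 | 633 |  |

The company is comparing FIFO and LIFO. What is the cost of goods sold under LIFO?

COGS = $5,962.70

FIFO COGS: 168 @ $6.65 + 333 @ $7.60 + 132 @ $8.40 = $4,756.80
LIFO COGS: 122 @ $13.40 + 355 @ $8.50 + 156 @ $8.40 = $5,962.70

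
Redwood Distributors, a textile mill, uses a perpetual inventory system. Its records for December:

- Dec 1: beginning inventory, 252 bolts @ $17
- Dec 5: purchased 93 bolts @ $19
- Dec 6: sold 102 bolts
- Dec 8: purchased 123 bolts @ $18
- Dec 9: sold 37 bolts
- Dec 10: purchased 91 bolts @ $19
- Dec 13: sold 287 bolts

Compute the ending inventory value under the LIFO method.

Dec 6, 102 sold [LIFO — newest first]: 93 @ $19 + 9 @ $17 = $1,920
Dec 9, 37 sold [LIFO — newest first]: 37 @ $18 = $666
Dec 13, 287 sold [LIFO — newest first]: 91 @ $19 + 86 @ $18 + 110 @ $17 = $5,147
Total COGS = $1,920 + $666 + $5,147 = $7,733
Ending inventory: 133 @ $17 = $2,261
Check: goods available $9,994 = COGS $7,733 + ending $2,261

Ending inventory = $2,261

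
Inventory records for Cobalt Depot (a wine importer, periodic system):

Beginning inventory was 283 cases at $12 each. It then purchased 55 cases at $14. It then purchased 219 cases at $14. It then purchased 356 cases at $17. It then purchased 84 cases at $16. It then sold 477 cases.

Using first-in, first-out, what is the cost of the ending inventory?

Sale 1 (477) [FIFO — oldest first]: 283 @ $12 + 55 @ $14 + 139 @ $14 = $6,112
Ending inventory: 80 @ $14 + 356 @ $17 + 84 @ $16 = $8,516

Ending inventory = $8,516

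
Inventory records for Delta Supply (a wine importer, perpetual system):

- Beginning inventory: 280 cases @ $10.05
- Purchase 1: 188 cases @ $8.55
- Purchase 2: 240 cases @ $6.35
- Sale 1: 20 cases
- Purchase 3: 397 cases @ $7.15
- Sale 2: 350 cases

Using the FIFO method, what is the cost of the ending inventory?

Sale 1 (20) [FIFO — oldest first]: 20 @ $10.05 = $201.00
Sale 2 (350) [FIFO — oldest first]: 260 @ $10.05 + 90 @ $8.55 = $3,382.50
Total COGS = $201.00 + $3,382.50 = $3,583.50
Ending inventory: 98 @ $8.55 + 240 @ $6.35 + 397 @ $7.15 = $5,200.45
Check: goods available $8,783.95 = COGS $3,583.50 + ending $5,200.45

Ending inventory = $5,200.45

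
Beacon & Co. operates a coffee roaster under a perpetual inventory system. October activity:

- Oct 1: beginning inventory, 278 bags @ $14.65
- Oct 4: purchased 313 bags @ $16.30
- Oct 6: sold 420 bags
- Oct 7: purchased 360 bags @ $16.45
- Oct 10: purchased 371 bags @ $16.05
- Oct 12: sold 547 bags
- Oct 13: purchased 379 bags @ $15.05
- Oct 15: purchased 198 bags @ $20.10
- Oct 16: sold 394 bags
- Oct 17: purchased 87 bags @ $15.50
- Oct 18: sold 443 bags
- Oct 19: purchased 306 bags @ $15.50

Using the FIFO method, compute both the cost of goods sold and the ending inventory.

COGS = $28,825.40; ending inventory = $8,001.00

Oct 6, 420 sold [FIFO — oldest first]: 278 @ $14.65 + 142 @ $16.30 = $6,387.30
Oct 12, 547 sold [FIFO — oldest first]: 171 @ $16.30 + 360 @ $16.45 + 16 @ $16.05 = $8,966.10
Oct 16, 394 sold [FIFO — oldest first]: 355 @ $16.05 + 39 @ $15.05 = $6,284.70
Oct 18, 443 sold [FIFO — oldest first]: 340 @ $15.05 + 103 @ $20.10 = $7,187.30
Total COGS = $6,387.30 + $8,966.10 + $6,284.70 + $7,187.30 = $28,825.40
Ending inventory: 95 @ $20.10 + 87 @ $15.50 + 306 @ $15.50 = $8,001.00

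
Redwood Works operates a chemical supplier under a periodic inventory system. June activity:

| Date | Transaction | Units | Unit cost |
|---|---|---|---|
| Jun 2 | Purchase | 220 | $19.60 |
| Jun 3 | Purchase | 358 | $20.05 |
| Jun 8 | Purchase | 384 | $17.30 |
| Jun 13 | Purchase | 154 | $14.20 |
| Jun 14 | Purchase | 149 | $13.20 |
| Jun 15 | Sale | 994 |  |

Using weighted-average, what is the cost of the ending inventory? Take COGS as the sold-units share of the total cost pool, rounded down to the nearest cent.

Jun 15, sell 994: 994/1265 × $22,286.70 → $17,512.23
Ending inventory (cost pool remaining) = $4,774.47

Ending inventory = $4,774.47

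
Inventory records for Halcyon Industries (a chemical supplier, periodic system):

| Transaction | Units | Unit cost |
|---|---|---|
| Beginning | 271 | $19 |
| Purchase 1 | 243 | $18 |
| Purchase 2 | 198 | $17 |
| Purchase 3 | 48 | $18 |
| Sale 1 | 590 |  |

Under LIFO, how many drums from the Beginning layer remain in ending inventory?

170

Sale 1 (590) [LIFO — newest first]: 48 @ $18 + 198 @ $17 + 243 @ $18 + 101 @ $19 = $10,523
Ending inventory: 170 @ $19 = $3,230
Check: goods available $13,753 = COGS $10,523 + ending $3,230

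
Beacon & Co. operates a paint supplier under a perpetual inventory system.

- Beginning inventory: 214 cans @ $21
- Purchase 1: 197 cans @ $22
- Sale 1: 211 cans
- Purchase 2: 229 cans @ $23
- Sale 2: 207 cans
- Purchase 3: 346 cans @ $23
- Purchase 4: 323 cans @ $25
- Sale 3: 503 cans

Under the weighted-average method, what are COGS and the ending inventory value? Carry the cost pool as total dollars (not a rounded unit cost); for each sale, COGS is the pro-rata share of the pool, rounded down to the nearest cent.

COGS = $20,991.22; ending inventory = $9,136.78

After Beginning: 214 on hand, pool $4,494.00 (≈ $21.0000 each)
After Purchase 1: 411 on hand, pool $8,828.00 (≈ $21.4793 each)
Sale 1, sell 211: 211/411 × $8,828.00 → $4,532.13
After Purchase 2: 429 on hand, pool $9,562.87 (≈ $22.2911 each)
Sale 2, sell 207: 207/429 × $9,562.87 → $4,614.25
After Purchase 3: 568 on hand, pool $12,906.62 (≈ $22.7229 each)
After Purchase 4: 891 on hand, pool $20,981.62 (≈ $23.5484 each)
Sale 3, sell 503: 503/891 × $20,981.62 → $11,844.84
Total COGS = $4,532.13 + $4,614.25 + $11,844.84 = $20,991.22
Ending inventory (cost pool remaining) = $9,136.78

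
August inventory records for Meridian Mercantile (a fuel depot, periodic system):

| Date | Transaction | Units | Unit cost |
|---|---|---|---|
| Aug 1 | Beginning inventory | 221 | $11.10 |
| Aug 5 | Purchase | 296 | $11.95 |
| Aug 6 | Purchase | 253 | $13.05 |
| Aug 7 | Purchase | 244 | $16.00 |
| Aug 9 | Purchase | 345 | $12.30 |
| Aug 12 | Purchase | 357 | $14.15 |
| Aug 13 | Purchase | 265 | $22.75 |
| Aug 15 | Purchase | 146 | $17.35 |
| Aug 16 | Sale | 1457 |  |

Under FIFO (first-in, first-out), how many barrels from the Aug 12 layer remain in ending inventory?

259

Aug 16, 1457 sold [FIFO — oldest first]: 221 @ $11.10 + 296 @ $11.95 + 253 @ $13.05 + 244 @ $16.00 + 345 @ $12.30 + 98 @ $14.15 = $18,826.15
Ending inventory: 259 @ $14.15 + 265 @ $22.75 + 146 @ $17.35 = $12,226.70
Check: goods available $31,052.85 = COGS $18,826.15 + ending $12,226.70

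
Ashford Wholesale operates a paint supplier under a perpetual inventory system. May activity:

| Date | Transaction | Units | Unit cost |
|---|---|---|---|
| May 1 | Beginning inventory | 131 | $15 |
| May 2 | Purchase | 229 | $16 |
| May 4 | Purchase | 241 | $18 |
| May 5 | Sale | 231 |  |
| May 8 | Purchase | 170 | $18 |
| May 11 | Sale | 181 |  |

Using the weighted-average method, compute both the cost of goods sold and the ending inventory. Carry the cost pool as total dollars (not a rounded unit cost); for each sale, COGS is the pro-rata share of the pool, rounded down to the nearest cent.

COGS = $6,913.30; ending inventory = $6,113.70

After May 1: 131 on hand, pool $1,965.00 (≈ $15.0000 each)
After May 2: 360 on hand, pool $5,629.00 (≈ $15.6361 each)
After May 4: 601 on hand, pool $9,967.00 (≈ $16.5840 each)
May 5, sell 231: 231/601 × $9,967.00 → $3,830.91
After May 8: 540 on hand, pool $9,196.09 (≈ $17.0298 each)
May 11, sell 181: 181/540 × $9,196.09 → $3,082.39
Total COGS = $3,830.91 + $3,082.39 = $6,913.30
Ending inventory (cost pool remaining) = $6,113.70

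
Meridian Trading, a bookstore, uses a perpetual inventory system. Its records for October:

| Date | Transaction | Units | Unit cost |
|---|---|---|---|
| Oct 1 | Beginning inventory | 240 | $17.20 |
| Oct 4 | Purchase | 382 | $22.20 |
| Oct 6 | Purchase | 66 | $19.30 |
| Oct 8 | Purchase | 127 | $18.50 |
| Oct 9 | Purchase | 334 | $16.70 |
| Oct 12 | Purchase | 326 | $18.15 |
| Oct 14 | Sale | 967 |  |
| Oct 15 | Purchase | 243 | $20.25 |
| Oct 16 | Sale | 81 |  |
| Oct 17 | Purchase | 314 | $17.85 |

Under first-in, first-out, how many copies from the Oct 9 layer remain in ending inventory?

Oct 14, 967 sold [FIFO — oldest first]: 240 @ $17.20 + 382 @ $22.20 + 66 @ $19.30 + 127 @ $18.50 + 152 @ $16.70 = $18,770.10
Oct 16, 81 sold [FIFO — oldest first]: 81 @ $16.70 = $1,352.70
Total COGS = $18,770.10 + $1,352.70 = $20,122.80
Ending inventory: 101 @ $16.70 + 326 @ $18.15 + 243 @ $20.25 + 314 @ $17.85 = $18,129.25

101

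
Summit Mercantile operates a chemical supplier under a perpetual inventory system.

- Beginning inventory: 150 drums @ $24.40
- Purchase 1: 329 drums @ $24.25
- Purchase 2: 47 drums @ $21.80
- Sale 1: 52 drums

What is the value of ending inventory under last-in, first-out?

Sale 1 (52) [LIFO — newest first]: 47 @ $21.80 + 5 @ $24.25 = $1,145.85
Ending inventory: 150 @ $24.40 + 324 @ $24.25 = $11,517.00
Check: goods available $12,662.85 = COGS $1,145.85 + ending $11,517.00

Ending inventory = $11,517.00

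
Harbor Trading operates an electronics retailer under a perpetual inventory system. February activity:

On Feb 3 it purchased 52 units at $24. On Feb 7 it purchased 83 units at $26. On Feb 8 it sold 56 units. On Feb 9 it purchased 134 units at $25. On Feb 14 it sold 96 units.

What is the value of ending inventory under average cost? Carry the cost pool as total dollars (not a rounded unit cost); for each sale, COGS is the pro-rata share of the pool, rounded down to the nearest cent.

After Feb 3: 52 on hand, pool $1,248.00 (≈ $24.0000 each)
After Feb 7: 135 on hand, pool $3,406.00 (≈ $25.2296 each)
Feb 8, sell 56: 56/135 × $3,406.00 → $1,412.85
After Feb 9: 213 on hand, pool $5,343.15 (≈ $25.0852 each)
Feb 14, sell 96: 96/213 × $5,343.15 → $2,408.18
Total COGS = $1,412.85 + $2,408.18 = $3,821.03
Ending inventory (cost pool remaining) = $2,934.97
Check: goods available $6,756.00 = COGS $3,821.03 + ending $2,934.97

Ending inventory = $2,934.97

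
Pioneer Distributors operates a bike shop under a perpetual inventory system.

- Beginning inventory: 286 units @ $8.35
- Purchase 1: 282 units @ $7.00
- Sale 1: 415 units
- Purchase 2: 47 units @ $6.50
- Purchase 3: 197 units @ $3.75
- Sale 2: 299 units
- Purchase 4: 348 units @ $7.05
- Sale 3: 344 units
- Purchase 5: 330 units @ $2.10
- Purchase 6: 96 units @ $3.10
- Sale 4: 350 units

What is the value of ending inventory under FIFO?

Ending inventory = $469.80

Sale 1 (415) [FIFO — oldest first]: 286 @ $8.35 + 129 @ $7.00 = $3,291.10
Sale 2 (299) [FIFO — oldest first]: 153 @ $7.00 + 47 @ $6.50 + 99 @ $3.75 = $1,747.75
Sale 3 (344) [FIFO — oldest first]: 98 @ $3.75 + 246 @ $7.05 = $2,101.80
Sale 4 (350) [FIFO — oldest first]: 102 @ $7.05 + 248 @ $2.10 = $1,239.90
Total COGS = $3,291.10 + $1,747.75 + $2,101.80 + $1,239.90 = $8,380.55
Ending inventory: 82 @ $2.10 + 96 @ $3.10 = $469.80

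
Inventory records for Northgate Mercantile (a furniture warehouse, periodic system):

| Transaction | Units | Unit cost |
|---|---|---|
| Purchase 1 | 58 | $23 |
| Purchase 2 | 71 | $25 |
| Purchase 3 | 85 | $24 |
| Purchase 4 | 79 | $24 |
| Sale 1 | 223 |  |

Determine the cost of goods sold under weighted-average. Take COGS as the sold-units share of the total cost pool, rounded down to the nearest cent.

COGS = $5,361.89

Sale 1, sell 223: 223/293 × $7,045.00 → $5,361.89
Ending inventory (cost pool remaining) = $1,683.11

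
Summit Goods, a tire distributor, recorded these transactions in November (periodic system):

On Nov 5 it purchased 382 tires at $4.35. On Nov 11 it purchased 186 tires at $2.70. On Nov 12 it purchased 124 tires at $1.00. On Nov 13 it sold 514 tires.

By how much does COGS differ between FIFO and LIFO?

FIFO COGS: 382 @ $4.35 + 132 @ $2.70 = $2,018.10
LIFO COGS: 124 @ $1.00 + 186 @ $2.70 + 204 @ $4.35 = $1,513.60
Difference = |$2,018.10 − $1,513.60| = $504.50

$504.50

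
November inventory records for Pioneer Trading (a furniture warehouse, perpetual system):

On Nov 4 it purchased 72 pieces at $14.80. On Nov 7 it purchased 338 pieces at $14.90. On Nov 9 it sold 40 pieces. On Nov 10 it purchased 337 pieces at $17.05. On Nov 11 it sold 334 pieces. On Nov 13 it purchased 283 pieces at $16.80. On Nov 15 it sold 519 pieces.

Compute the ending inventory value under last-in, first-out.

Nov 9, 40 sold [LIFO — newest first]: 40 @ $14.90 = $596.00
Nov 11, 334 sold [LIFO — newest first]: 334 @ $17.05 = $5,694.70
Nov 15, 519 sold [LIFO — newest first]: 283 @ $16.80 + 3 @ $17.05 + 233 @ $14.90 = $8,277.25
Total COGS = $596.00 + $5,694.70 + $8,277.25 = $14,567.95
Ending inventory: 72 @ $14.80 + 65 @ $14.90 = $2,034.10

Ending inventory = $2,034.10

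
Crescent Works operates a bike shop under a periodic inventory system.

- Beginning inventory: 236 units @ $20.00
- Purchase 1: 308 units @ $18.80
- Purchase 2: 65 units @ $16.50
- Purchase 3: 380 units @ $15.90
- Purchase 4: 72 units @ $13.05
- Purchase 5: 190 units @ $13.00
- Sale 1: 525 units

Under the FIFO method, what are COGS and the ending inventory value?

COGS = $10,153.20; ending inventory = $10,881.30

Sale 1 (525) [FIFO — oldest first]: 236 @ $20.00 + 289 @ $18.80 = $10,153.20
Ending inventory: 19 @ $18.80 + 65 @ $16.50 + 380 @ $15.90 + 72 @ $13.05 + 190 @ $13.00 = $10,881.30
Check: goods available $21,034.50 = COGS $10,153.20 + ending $10,881.30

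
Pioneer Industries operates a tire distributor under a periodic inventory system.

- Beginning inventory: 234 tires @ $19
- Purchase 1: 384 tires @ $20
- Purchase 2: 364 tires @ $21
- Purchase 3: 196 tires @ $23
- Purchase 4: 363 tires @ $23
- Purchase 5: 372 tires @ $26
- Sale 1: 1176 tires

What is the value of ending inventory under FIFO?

Sale 1 (1176) [FIFO — oldest first]: 234 @ $19 + 384 @ $20 + 364 @ $21 + 194 @ $23 = $24,232
Ending inventory: 2 @ $23 + 363 @ $23 + 372 @ $26 = $18,067

Ending inventory = $18,067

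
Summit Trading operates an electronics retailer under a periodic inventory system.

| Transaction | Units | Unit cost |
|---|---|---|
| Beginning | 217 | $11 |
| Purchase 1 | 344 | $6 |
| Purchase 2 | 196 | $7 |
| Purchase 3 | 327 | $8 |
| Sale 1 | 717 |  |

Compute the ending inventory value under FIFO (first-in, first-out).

Ending inventory = $2,896

Sale 1 (717) [FIFO — oldest first]: 217 @ $11 + 344 @ $6 + 156 @ $7 = $5,543
Ending inventory: 40 @ $7 + 327 @ $8 = $2,896
Check: goods available $8,439 = COGS $5,543 + ending $2,896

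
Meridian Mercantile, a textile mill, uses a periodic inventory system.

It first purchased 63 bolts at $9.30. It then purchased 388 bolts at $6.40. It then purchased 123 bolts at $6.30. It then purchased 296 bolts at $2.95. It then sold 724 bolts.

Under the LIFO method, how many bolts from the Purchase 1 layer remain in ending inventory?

Sale 1 (724) [LIFO — newest first]: 296 @ $2.95 + 123 @ $6.30 + 305 @ $6.40 = $3,600.10
Ending inventory: 63 @ $9.30 + 83 @ $6.40 = $1,117.10

63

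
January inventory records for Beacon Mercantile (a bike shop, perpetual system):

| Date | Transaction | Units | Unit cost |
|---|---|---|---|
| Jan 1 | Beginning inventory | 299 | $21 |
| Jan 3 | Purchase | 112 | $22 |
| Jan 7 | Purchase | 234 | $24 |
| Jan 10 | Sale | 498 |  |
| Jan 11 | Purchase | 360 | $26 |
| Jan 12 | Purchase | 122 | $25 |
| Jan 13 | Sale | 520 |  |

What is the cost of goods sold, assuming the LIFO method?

Jan 10, 498 sold [LIFO — newest first]: 234 @ $24 + 112 @ $22 + 152 @ $21 = $11,272
Jan 13, 520 sold [LIFO — newest first]: 122 @ $25 + 360 @ $26 + 38 @ $21 = $13,208
Total COGS = $11,272 + $13,208 = $24,480
Ending inventory: 109 @ $21 = $2,289

COGS = $24,480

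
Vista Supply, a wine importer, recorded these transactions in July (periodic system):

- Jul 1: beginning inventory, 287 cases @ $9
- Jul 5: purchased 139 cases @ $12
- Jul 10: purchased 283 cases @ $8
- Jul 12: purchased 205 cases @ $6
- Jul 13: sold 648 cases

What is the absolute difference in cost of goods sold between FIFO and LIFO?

FIFO COGS: 287 @ $9 + 139 @ $12 + 222 @ $8 = $6,027
LIFO COGS: 205 @ $6 + 283 @ $8 + 139 @ $12 + 21 @ $9 = $5,351
Difference = |$6,027 − $5,351| = $676

$676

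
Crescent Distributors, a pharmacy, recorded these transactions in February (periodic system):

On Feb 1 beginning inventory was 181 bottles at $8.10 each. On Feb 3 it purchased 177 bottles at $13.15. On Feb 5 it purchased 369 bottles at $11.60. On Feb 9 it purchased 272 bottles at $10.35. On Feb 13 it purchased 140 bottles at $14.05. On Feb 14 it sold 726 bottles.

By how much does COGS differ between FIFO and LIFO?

FIFO COGS: 181 @ $8.10 + 177 @ $13.15 + 368 @ $11.60 = $8,062.45
LIFO COGS: 140 @ $14.05 + 272 @ $10.35 + 314 @ $11.60 = $8,424.60
Difference = |$8,062.45 − $8,424.60| = $362.15

$362.15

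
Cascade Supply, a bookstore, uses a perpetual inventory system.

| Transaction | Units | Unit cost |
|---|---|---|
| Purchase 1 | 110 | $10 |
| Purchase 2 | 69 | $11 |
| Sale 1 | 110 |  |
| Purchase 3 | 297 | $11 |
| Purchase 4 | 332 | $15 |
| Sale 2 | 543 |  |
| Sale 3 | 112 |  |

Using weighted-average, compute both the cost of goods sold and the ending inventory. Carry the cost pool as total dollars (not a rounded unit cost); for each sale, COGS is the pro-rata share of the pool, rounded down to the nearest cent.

After Purchase 1: 110 on hand, pool $1,100.00 (≈ $10.0000 each)
After Purchase 2: 179 on hand, pool $1,859.00 (≈ $10.3855 each)
Sale 1, sell 110: 110/179 × $1,859.00 → $1,142.40
After Purchase 3: 366 on hand, pool $3,983.60 (≈ $10.8842 each)
After Purchase 4: 698 on hand, pool $8,963.60 (≈ $12.8418 each)
Sale 2, sell 543: 543/698 × $8,963.60 → $6,973.11
Sale 3, sell 112: 112/155 × $1,990.49 → $1,438.28
Total COGS = $1,142.40 + $6,973.11 + $1,438.28 = $9,553.79
Ending inventory (cost pool remaining) = $552.21
Check: goods available $10,106.00 = COGS $9,553.79 + ending $552.21

COGS = $9,553.79; ending inventory = $552.21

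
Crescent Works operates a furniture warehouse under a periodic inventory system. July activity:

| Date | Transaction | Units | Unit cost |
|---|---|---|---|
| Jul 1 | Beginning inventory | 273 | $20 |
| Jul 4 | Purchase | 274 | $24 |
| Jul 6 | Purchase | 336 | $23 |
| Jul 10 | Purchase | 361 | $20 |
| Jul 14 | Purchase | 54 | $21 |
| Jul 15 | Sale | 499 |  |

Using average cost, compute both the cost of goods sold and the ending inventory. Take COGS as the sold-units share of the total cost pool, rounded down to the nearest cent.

COGS = $10,809.61; ending inventory = $17,308.39

Jul 15, sell 499: 499/1298 × $28,118.00 → $10,809.61
Ending inventory (cost pool remaining) = $17,308.39
Check: goods available $28,118.00 = COGS $10,809.61 + ending $17,308.39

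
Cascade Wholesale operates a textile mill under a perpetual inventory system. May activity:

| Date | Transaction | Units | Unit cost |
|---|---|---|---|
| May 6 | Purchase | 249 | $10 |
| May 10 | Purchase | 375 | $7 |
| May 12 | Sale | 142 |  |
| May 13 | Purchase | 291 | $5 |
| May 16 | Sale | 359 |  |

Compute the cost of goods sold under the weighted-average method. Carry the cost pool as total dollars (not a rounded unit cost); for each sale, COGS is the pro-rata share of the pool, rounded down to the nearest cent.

COGS = $3,674.67

After May 6: 249 on hand, pool $2,490.00 (≈ $10.0000 each)
After May 10: 624 on hand, pool $5,115.00 (≈ $8.1971 each)
May 12, sell 142: 142/624 × $5,115.00 → $1,163.99
After May 13: 773 on hand, pool $5,406.01 (≈ $6.9935 each)
May 16, sell 359: 359/773 × $5,406.01 → $2,510.68
Total COGS = $1,163.99 + $2,510.68 = $3,674.67
Ending inventory (cost pool remaining) = $2,895.33
Check: goods available $6,570.00 = COGS $3,674.67 + ending $2,895.33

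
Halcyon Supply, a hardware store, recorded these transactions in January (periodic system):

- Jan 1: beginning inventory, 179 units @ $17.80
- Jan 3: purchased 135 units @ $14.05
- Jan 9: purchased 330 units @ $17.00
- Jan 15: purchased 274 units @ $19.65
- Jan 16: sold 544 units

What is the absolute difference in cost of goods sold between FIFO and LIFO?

FIFO COGS: 179 @ $17.80 + 135 @ $14.05 + 230 @ $17.00 = $8,992.95
LIFO COGS: 274 @ $19.65 + 270 @ $17.00 = $9,974.10
Difference = |$8,992.95 − $9,974.10| = $981.15

$981.15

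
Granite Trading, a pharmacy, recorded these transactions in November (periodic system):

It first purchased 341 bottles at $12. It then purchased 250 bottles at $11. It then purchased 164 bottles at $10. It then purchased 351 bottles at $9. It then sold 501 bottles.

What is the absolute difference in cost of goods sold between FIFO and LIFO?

FIFO COGS: 341 @ $12 + 160 @ $11 = $5,852
LIFO COGS: 351 @ $9 + 150 @ $10 = $4,659
Difference = |$5,852 − $4,659| = $1,193

$1,193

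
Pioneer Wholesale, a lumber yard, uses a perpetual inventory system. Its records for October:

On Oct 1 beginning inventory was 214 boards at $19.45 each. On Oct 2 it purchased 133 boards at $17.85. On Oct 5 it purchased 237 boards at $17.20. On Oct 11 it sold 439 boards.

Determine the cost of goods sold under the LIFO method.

Oct 11, 439 sold [LIFO — newest first]: 237 @ $17.20 + 133 @ $17.85 + 69 @ $19.45 = $7,792.50
Ending inventory: 145 @ $19.45 = $2,820.25
Check: goods available $10,612.75 = COGS $7,792.50 + ending $2,820.25

COGS = $7,792.50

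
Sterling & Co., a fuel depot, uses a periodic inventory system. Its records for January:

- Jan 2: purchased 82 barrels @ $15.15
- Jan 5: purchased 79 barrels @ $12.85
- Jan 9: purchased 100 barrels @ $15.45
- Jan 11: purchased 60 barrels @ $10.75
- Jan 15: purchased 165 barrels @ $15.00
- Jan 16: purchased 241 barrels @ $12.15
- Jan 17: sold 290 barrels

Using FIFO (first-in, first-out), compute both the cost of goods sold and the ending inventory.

COGS = $4,114.20; ending inventory = $5,736.40

Jan 17, 290 sold [FIFO — oldest first]: 82 @ $15.15 + 79 @ $12.85 + 100 @ $15.45 + 29 @ $10.75 = $4,114.20
Ending inventory: 31 @ $10.75 + 165 @ $15.00 + 241 @ $12.15 = $5,736.40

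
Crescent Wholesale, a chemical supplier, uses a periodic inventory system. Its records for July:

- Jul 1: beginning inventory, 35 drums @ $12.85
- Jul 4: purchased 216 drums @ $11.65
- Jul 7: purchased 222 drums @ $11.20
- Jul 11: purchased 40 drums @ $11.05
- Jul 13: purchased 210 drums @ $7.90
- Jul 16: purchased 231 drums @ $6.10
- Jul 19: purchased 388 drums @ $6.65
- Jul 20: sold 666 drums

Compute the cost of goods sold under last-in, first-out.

Jul 20, 666 sold [LIFO — newest first]: 388 @ $6.65 + 231 @ $6.10 + 47 @ $7.90 = $4,360.60
Ending inventory: 35 @ $12.85 + 216 @ $11.65 + 222 @ $11.20 + 40 @ $11.05 + 163 @ $7.90 = $7,182.25
Check: goods available $11,542.85 = COGS $4,360.60 + ending $7,182.25

COGS = $4,360.60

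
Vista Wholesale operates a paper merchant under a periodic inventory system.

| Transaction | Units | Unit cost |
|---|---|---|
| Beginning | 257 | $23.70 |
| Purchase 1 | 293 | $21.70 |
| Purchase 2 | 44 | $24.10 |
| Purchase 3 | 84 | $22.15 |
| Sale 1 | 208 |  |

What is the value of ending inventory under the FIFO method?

Sale 1 (208) [FIFO — oldest first]: 208 @ $23.70 = $4,929.60
Ending inventory: 49 @ $23.70 + 293 @ $21.70 + 44 @ $24.10 + 84 @ $22.15 = $10,440.40

Ending inventory = $10,440.40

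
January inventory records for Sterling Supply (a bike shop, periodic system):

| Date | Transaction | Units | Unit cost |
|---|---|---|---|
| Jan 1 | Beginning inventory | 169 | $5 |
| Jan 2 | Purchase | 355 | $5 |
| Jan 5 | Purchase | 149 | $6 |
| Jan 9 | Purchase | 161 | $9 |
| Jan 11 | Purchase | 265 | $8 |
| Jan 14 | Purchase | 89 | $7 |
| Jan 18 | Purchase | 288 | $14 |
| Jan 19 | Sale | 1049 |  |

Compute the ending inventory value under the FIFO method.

Jan 19, 1049 sold [FIFO — oldest first]: 169 @ $5 + 355 @ $5 + 149 @ $6 + 161 @ $9 + 215 @ $8 = $6,683
Ending inventory: 50 @ $8 + 89 @ $7 + 288 @ $14 = $5,055

Ending inventory = $5,055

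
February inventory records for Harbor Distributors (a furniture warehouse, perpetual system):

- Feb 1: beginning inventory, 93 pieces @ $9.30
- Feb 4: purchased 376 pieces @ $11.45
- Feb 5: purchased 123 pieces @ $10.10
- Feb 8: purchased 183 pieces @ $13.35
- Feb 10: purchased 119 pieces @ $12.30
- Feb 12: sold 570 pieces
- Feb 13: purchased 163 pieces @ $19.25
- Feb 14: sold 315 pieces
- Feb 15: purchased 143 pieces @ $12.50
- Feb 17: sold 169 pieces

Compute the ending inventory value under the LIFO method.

Ending inventory = $1,471.75

Feb 12, 570 sold [LIFO — newest first]: 119 @ $12.30 + 183 @ $13.35 + 123 @ $10.10 + 145 @ $11.45 = $6,809.30
Feb 14, 315 sold [LIFO — newest first]: 163 @ $19.25 + 152 @ $11.45 = $4,878.15
Feb 17, 169 sold [LIFO — newest first]: 143 @ $12.50 + 26 @ $11.45 = $2,085.20
Total COGS = $6,809.30 + $4,878.15 + $2,085.20 = $13,772.65
Ending inventory: 93 @ $9.30 + 53 @ $11.45 = $1,471.75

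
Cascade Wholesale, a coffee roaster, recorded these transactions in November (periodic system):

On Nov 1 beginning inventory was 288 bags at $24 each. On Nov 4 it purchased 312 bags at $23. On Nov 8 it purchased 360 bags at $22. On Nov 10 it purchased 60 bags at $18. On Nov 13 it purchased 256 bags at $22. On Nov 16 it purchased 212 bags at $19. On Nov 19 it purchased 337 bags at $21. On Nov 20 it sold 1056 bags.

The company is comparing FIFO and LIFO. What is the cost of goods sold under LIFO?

COGS = $22,019

FIFO COGS: 288 @ $24 + 312 @ $23 + 360 @ $22 + 60 @ $18 + 36 @ $22 = $23,880
LIFO COGS: 337 @ $21 + 212 @ $19 + 256 @ $22 + 60 @ $18 + 191 @ $22 = $22,019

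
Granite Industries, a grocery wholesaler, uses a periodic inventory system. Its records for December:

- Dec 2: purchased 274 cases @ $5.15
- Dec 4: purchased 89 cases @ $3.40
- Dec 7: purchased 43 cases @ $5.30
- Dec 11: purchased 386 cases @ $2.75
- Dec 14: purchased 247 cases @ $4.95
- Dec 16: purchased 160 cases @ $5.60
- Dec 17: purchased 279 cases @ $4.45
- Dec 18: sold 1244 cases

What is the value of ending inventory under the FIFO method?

Ending inventory = $1,041.30

Dec 18, 1244 sold [FIFO — oldest first]: 274 @ $5.15 + 89 @ $3.40 + 43 @ $5.30 + 386 @ $2.75 + 247 @ $4.95 + 160 @ $5.60 + 45 @ $4.45 = $5,322.00
Ending inventory: 234 @ $4.45 = $1,041.30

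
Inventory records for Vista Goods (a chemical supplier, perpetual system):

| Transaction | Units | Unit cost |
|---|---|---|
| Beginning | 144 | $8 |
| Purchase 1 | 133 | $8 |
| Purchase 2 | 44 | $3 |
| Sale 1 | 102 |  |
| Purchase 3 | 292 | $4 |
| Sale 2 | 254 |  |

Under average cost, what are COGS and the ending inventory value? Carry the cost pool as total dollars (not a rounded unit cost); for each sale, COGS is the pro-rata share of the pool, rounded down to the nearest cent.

COGS = $2,122.91; ending inventory = $1,393.09

After Beginning: 144 on hand, pool $1,152.00 (≈ $8.0000 each)
After Purchase 1: 277 on hand, pool $2,216.00 (≈ $8.0000 each)
After Purchase 2: 321 on hand, pool $2,348.00 (≈ $7.3146 each)
Sale 1, sell 102: 102/321 × $2,348.00 → $746.09
After Purchase 3: 511 on hand, pool $2,769.91 (≈ $5.4206 each)
Sale 2, sell 254: 254/511 × $2,769.91 → $1,376.82
Total COGS = $746.09 + $1,376.82 = $2,122.91
Ending inventory (cost pool remaining) = $1,393.09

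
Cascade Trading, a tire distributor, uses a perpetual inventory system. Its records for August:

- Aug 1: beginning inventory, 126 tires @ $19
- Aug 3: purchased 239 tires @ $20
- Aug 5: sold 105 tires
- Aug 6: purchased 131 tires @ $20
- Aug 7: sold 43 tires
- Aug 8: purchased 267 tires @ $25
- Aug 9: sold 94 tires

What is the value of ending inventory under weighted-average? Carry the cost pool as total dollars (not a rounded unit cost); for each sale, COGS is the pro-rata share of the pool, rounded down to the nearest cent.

After Aug 1: 126 on hand, pool $2,394.00 (≈ $19.0000 each)
After Aug 3: 365 on hand, pool $7,174.00 (≈ $19.6548 each)
Aug 5, sell 105: 105/365 × $7,174.00 → $2,063.75
After Aug 6: 391 on hand, pool $7,730.25 (≈ $19.7705 each)
Aug 7, sell 43: 43/391 × $7,730.25 → $850.12
After Aug 8: 615 on hand, pool $13,555.13 (≈ $22.0409 each)
Aug 9, sell 94: 94/615 × $13,555.13 → $2,071.84
Total COGS = $2,063.75 + $850.12 + $2,071.84 = $4,985.71
Ending inventory (cost pool remaining) = $11,483.29

Ending inventory = $11,483.29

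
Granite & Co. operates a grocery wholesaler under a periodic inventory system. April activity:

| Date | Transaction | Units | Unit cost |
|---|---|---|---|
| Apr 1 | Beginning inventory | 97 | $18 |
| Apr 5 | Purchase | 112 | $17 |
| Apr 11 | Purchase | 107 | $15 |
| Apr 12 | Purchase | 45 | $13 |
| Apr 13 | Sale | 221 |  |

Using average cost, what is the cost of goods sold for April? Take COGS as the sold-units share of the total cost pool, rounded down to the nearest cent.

COGS = $3,575.18

Apr 13, sell 221: 221/361 × $5,840.00 → $3,575.18
Ending inventory (cost pool remaining) = $2,264.82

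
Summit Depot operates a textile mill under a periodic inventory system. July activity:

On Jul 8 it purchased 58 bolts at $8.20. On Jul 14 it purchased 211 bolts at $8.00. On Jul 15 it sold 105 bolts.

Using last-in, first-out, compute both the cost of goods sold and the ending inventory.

Jul 15, 105 sold [LIFO — newest first]: 105 @ $8.00 = $840.00
Ending inventory: 58 @ $8.20 + 106 @ $8.00 = $1,323.60

COGS = $840.00; ending inventory = $1,323.60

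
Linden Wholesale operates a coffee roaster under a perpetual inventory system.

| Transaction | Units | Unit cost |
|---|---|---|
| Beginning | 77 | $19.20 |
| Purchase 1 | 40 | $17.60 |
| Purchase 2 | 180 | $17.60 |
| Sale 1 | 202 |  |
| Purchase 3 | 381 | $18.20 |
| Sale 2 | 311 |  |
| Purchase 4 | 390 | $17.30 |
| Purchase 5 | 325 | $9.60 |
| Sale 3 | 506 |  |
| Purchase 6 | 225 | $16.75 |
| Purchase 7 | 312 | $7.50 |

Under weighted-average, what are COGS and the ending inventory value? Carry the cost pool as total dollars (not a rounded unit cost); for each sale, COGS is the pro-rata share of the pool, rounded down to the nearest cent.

COGS = $16,684.43; ending inventory = $11,575.92

After Beginning: 77 on hand, pool $1,478.40 (≈ $19.2000 each)
After Purchase 1: 117 on hand, pool $2,182.40 (≈ $18.6530 each)
After Purchase 2: 297 on hand, pool $5,350.40 (≈ $18.0148 each)
Sale 1, sell 202: 202/297 × $5,350.40 → $3,638.99
After Purchase 3: 476 on hand, pool $8,645.61 (≈ $18.1630 each)
Sale 2, sell 311: 311/476 × $8,645.61 → $5,648.70
After Purchase 4: 555 on hand, pool $9,743.91 (≈ $17.5566 each)
After Purchase 5: 880 on hand, pool $12,863.91 (≈ $14.6181 each)
Sale 3, sell 506: 506/880 × $12,863.91 → $7,396.74
After Purchase 6: 599 on hand, pool $9,235.92 (≈ $15.4189 each)
After Purchase 7: 911 on hand, pool $11,575.92 (≈ $12.7068 each)
Total COGS = $3,638.99 + $5,648.70 + $7,396.74 = $16,684.43
Ending inventory (cost pool remaining) = $11,575.92
Check: goods available $28,260.35 = COGS $16,684.43 + ending $11,575.92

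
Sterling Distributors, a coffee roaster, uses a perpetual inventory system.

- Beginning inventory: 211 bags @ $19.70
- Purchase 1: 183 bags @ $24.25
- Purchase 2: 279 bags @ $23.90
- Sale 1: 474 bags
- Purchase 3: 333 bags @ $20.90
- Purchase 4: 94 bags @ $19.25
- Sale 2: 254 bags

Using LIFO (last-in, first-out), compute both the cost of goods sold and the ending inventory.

Sale 1 (474) [LIFO — newest first]: 279 @ $23.90 + 183 @ $24.25 + 12 @ $19.70 = $11,342.25
Sale 2 (254) [LIFO — newest first]: 94 @ $19.25 + 160 @ $20.90 = $5,153.50
Total COGS = $11,342.25 + $5,153.50 = $16,495.75
Ending inventory: 199 @ $19.70 + 173 @ $20.90 = $7,536.00
Check: goods available $24,031.75 = COGS $16,495.75 + ending $7,536.00

COGS = $16,495.75; ending inventory = $7,536.00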